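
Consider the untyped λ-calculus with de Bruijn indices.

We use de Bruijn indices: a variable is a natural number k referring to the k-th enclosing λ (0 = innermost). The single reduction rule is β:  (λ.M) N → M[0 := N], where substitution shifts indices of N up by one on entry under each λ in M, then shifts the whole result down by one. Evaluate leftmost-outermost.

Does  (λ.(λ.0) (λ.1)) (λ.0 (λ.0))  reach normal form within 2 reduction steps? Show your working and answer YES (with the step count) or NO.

Answer: YES — reaches normal form λ.λ.0 (λ.0) in 2 ≤ 2 steps

Derivation:
  start: (λ.(λ.0) (λ.1)) (λ.0 (λ.0))
  step 1: (λ.0) (λ.λ.0 (λ.0))
  step 2: λ.λ.0 (λ.0)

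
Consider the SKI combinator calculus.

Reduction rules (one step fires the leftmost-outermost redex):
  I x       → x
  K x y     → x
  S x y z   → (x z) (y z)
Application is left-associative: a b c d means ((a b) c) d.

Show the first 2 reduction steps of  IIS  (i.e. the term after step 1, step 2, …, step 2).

Answer: after 2 steps: S

Working:
  start: IIS
  [1] IS
  [2] S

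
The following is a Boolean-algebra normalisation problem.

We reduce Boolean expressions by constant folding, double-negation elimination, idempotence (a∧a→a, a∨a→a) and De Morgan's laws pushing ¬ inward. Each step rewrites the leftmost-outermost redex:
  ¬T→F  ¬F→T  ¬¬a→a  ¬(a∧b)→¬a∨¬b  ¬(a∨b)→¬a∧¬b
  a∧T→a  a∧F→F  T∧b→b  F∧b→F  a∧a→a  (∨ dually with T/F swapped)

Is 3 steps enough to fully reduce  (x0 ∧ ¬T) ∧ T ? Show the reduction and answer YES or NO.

Answer: YES — reaches normal form F in 3 ≤ 3 steps

Derivation:
  start: (x0 ∧ ¬T) ∧ T
  [1] x0 ∧ ¬T
  [2] x0 ∧ F
  [3] F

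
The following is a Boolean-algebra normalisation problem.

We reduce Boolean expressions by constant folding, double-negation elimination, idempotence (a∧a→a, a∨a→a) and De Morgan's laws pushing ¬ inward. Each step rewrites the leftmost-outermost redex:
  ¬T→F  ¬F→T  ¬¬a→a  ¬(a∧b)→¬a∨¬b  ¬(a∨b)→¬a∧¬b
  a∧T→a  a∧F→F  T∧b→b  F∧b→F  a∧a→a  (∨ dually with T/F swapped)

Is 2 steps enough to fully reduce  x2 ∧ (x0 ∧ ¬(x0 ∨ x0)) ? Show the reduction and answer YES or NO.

  start: x2 ∧ (x0 ∧ ¬(x0 ∨ x0))
  →1  x2 ∧ (x0 ∧ (¬x0 ∧ ¬x0))
  →2  x2 ∧ (x0 ∧ ¬x0)

Answer: YES — reaches normal form x2 ∧ (x0 ∧ ¬x0) in 2 ≤ 2 steps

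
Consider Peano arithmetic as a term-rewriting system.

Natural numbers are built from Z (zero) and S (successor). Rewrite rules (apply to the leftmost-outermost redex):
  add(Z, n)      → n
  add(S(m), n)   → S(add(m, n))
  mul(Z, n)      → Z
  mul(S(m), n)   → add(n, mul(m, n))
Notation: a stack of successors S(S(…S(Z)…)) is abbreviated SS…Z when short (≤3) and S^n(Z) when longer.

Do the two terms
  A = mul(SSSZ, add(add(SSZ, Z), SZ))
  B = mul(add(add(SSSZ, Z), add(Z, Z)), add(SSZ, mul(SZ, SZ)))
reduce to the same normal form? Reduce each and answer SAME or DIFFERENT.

Term A:
  start: mul(SSSZ, add(add(SSZ, Z), SZ))
  step 1: add(add(add(SSZ, Z), SZ), mul(SSZ, add(add(SSZ, Z), SZ)))
  step 2: add(add(S(add(SZ, Z)), SZ), mul(SSZ, add(add(SSZ, Z), SZ)))
  step 3: add(S(add(add(SZ, Z), SZ)), mul(SSZ, add(add(SSZ, Z), SZ)))
  step 4: S(add(add(add(SZ, Z), SZ), mul(SSZ, add(add(SSZ, Z), SZ))))
  step 5: S(add(add(S(add(Z, Z)), SZ), mul(SSZ, add(add(SSZ, Z), SZ))))
  step 6: S(add(S(add(add(Z, Z), SZ)), mul(SSZ, add(add(SSZ, Z), SZ))))
  step 7: S(S(add(add(add(Z, Z), SZ), mul(SSZ, add(add(SSZ, Z), SZ)))))
  step 8: S(S(add(add(Z, SZ), mul(SSZ, add(add(SSZ, Z), SZ)))))
  step 9: S(S(add(SZ, mul(SSZ, add(add(SSZ, Z), SZ)))))
  step 10: S(S(S(add(Z, mul(SSZ, add(add(SSZ, Z), SZ))))))
  step 11: S(S(S(mul(SSZ, add(add(SSZ, Z), SZ)))))
  step 12: S(S(S(add(add(add(SSZ, Z), SZ), mul(SZ, add(add(SSZ, Z), SZ))))))
  step 13: S(S(S(add(add(S(add(SZ, Z)), SZ), mul(SZ, add(add(SSZ, Z), SZ))))))
  step 14: S(S(S(add(S(add(add(SZ, Z), SZ)), mul(SZ, add(add(SSZ, Z), SZ))))))
  step 15: S(S(S(S(add(add(add(SZ, Z), SZ), mul(SZ, add(add(SSZ, Z), SZ)))))))
  step 16: S(S(S(S(add(add(S(add(Z, Z)), SZ), mul(SZ, add(add(SSZ, Z), SZ)))))))
  step 17: S(S(S(S(add(S(add(add(Z, Z), SZ)), mul(SZ, add(add(SSZ, Z), SZ)))))))
  step 18: S(S(S(S(S(add(add(add(Z, Z), SZ), mul(SZ, add(add(SSZ, Z), SZ))))))))
  step 19: S(S(S(S(S(add(add(Z, SZ), mul(SZ, add(add(SSZ, Z), SZ))))))))
  step 20: S(S(S(S(S(add(SZ, mul(SZ, add(add(SSZ, Z), SZ))))))))
  step 21: S(S(S(S(S(S(add(Z, mul(SZ, add(add(SSZ, Z), SZ)))))))))
  step 22: S(S(S(S(S(S(mul(SZ, add(add(SSZ, Z), SZ))))))))
  step 23: S(S(S(S(S(S(add(add(add(SSZ, Z), SZ), mul(Z, add(add(SSZ, Z), SZ)))))))))
  step 24: S(S(S(S(S(S(add(add(S(add(SZ, Z)), SZ), mul(Z, add(add(SSZ, Z), SZ)))))))))
  step 25: S(S(S(S(S(S(add(S(add(add(SZ, Z), SZ)), mul(Z, add(add(SSZ, Z), SZ)))))))))
  step 26: S(S(S(S(S(S(S(add(add(add(SZ, Z), SZ), mul(Z, add(add(SSZ, Z), SZ))))))))))
  step 27: S(S(S(S(S(S(S(add(add(S(add(Z, Z)), SZ), mul(Z, add(add(SSZ, Z), SZ))))))))))
  step 28: S(S(S(S(S(S(S(add(S(add(add(Z, Z), SZ)), mul(Z, add(add(SSZ, Z), SZ))))))))))
  step 29: S(S(S(S(S(S(S(S(add(add(add(Z, Z), SZ), mul(Z, add(add(SSZ, Z), SZ)))))))))))
  step 30: S(S(S(S(S(S(S(S(add(add(Z, SZ), mul(Z, add(add(SSZ, Z), SZ)))))))))))
  step 31: S(S(S(S(S(S(S(S(add(SZ, mul(Z, add(add(SSZ, Z), SZ)))))))))))
  step 32: S(S(S(S(S(S(S(S(S(add(Z, mul(Z, add(add(SSZ, Z), SZ))))))))))))
  step 33: S(S(S(S(S(S(S(S(S(mul(Z, add(add(SSZ, Z), SZ)))))))))))
  step 34: S^9(Z)

Term B:
  start: mul(add(add(SSSZ, Z), add(Z, Z)), add(SSZ, mul(SZ, SZ)))
  step 1: mul(add(S(add(SSZ, Z)), add(Z, Z)), add(SSZ, mul(SZ, SZ)))
  step 2: mul(S(add(add(SSZ, Z), add(Z, Z))), add(SSZ, mul(SZ, SZ)))
  step 3: add(add(SSZ, mul(SZ, SZ)), mul(add(add(SSZ, Z), add(Z, Z)), add(SSZ, mul(SZ, SZ))))
  step 4: add(S(add(SZ, mul(SZ, SZ))), mul(add(add(SSZ, Z), add(Z, Z)), add(SSZ, mul(SZ, SZ))))
  step 5: S(add(add(SZ, mul(SZ, SZ)), mul(add(add(SSZ, Z), add(Z, Z)), add(SSZ, mul(SZ, SZ)))))
  step 6: S(add(S(add(Z, mul(SZ, SZ))), mul(add(add(SSZ, Z), add(Z, Z)), add(SSZ, mul(SZ, SZ)))))
  step 7: S(S(add(add(Z, mul(SZ, SZ)), mul(add(add(SSZ, Z), add(Z, Z)), add(SSZ, mul(SZ, SZ))))))
  step 8: S(S(add(mul(SZ, SZ), mul(add(add(SSZ, Z), add(Z, Z)), add(SSZ, mul(SZ, SZ))))))
  step 9: S(S(add(add(SZ, mul(Z, SZ)), mul(add(add(SSZ, Z), add(Z, Z)), add(SSZ, mul(SZ, SZ))))))
  step 10: S(S(add(S(add(Z, mul(Z, SZ))), mul(add(add(SSZ, Z), add(Z, Z)), add(SSZ, mul(SZ, SZ))))))
  step 11: S(S(S(add(add(Z, mul(Z, SZ)), mul(add(add(SSZ, Z), add(Z, Z)), add(SSZ, mul(SZ, SZ)))))))
  step 12: S(S(S(add(mul(Z, SZ), mul(add(add(SSZ, Z), add(Z, Z)), add(SSZ, mul(SZ, SZ)))))))
  step 13: S(S(S(add(Z, mul(add(add(SSZ, Z), add(Z, Z)), add(SSZ, mul(SZ, SZ)))))))
  step 14: S(S(S(mul(add(add(SSZ, Z), add(Z, Z)), add(SSZ, mul(SZ, SZ))))))
  step 15: S(S(S(mul(add(S(add(SZ, Z)), add(Z, Z)), add(SSZ, mul(SZ, SZ))))))
  step 16: S(S(S(mul(S(add(add(SZ, Z), add(Z, Z))), add(SSZ, mul(SZ, SZ))))))
  step 17: S(S(S(add(add(SSZ, mul(SZ, SZ)), mul(add(add(SZ, Z), add(Z, Z)), add(SSZ, mul(SZ, SZ)))))))
  step 18: S(S(S(add(S(add(SZ, mul(SZ, SZ))), mul(add(add(SZ, Z), add(Z, Z)), add(SSZ, mul(SZ, SZ)))))))
  step 19: S(S(S(S(add(add(SZ, mul(SZ, SZ)), mul(add(add(SZ, Z), add(Z, Z)), add(SSZ, mul(SZ, SZ))))))))
  step 20: S(S(S(S(add(S(add(Z, mul(SZ, SZ))), mul(add(add(SZ, Z), add(Z, Z)), add(SSZ, mul(SZ, SZ))))))))
  step 21: S(S(S(S(S(add(add(Z, mul(SZ, SZ)), mul(add(add(SZ, Z), add(Z, Z)), add(SSZ, mul(SZ, SZ)))))))))
  step 22: S(S(S(S(S(add(mul(SZ, SZ), mul(add(add(SZ, Z), add(Z, Z)), add(SSZ, mul(SZ, SZ)))))))))
  step 23: S(S(S(S(S(add(add(SZ, mul(Z, SZ)), mul(add(add(SZ, Z), add(Z, Z)), add(SSZ, mul(SZ, SZ)))))))))
  step 24: S(S(S(S(S(add(S(add(Z, mul(Z, SZ))), mul(add(add(SZ, Z), add(Z, Z)), add(SSZ, mul(SZ, SZ)))))))))
  step 25: S(S(S(S(S(S(add(add(Z, mul(Z, SZ)), mul(add(add(SZ, Z), add(Z, Z)), add(SSZ, mul(SZ, SZ))))))))))
  step 26: S(S(S(S(S(S(add(mul(Z, SZ), mul(add(add(SZ, Z), add(Z, Z)), add(SSZ, mul(SZ, SZ))))))))))
  step 27: S(S(S(S(S(S(add(Z, mul(add(add(SZ, Z), add(Z, Z)), add(SSZ, mul(SZ, SZ))))))))))
  step 28: S(S(S(S(S(S(mul(add(add(SZ, Z), add(Z, Z)), add(SSZ, mul(SZ, SZ)))))))))
  step 29: S(S(S(S(S(S(mul(add(S(add(Z, Z)), add(Z, Z)), add(SSZ, mul(SZ, SZ)))))))))
  step 30: S(S(S(S(S(S(mul(S(add(add(Z, Z), add(Z, Z))), add(SSZ, mul(SZ, SZ)))))))))
  step 31: S(S(S(S(S(S(add(add(SSZ, mul(SZ, SZ)), mul(add(add(Z, Z), add(Z, Z)), add(SSZ, mul(SZ, SZ))))))))))
  step 32: S(S(S(S(S(S(add(S(add(SZ, mul(SZ, SZ))), mul(add(add(Z, Z), add(Z, Z)), add(SSZ, mul(SZ, SZ))))))))))
  step 33: S(S(S(S(S(S(S(add(add(SZ, mul(SZ, SZ)), mul(add(add(Z, Z), add(Z, Z)), add(SSZ, mul(SZ, SZ)))))))))))
  step 34: S(S(S(S(S(S(S(add(S(add(Z, mul(SZ, SZ))), mul(add(add(Z, Z), add(Z, Z)), add(SSZ, mul(SZ, SZ)))))))))))
  step 35: S(S(S(S(S(S(S(S(add(add(Z, mul(SZ, SZ)), mul(add(add(Z, Z), add(Z, Z)), add(SSZ, mul(SZ, SZ))))))))))))
  step 36: S(S(S(S(S(S(S(S(add(mul(SZ, SZ), mul(add(add(Z, Z), add(Z, Z)), add(SSZ, mul(SZ, SZ))))))))))))
  step 37: S(S(S(S(S(S(S(S(add(add(SZ, mul(Z, SZ)), mul(add(add(Z, Z), add(Z, Z)), add(SSZ, mul(SZ, SZ))))))))))))
  step 38: S(S(S(S(S(S(S(S(add(S(add(Z, mul(Z, SZ))), mul(add(add(Z, Z), add(Z, Z)), add(SSZ, mul(SZ, SZ))))))))))))
  step 39: S(S(S(S(S(S(S(S(S(add(add(Z, mul(Z, SZ)), mul(add(add(Z, Z), add(Z, Z)), add(SSZ, mul(SZ, SZ)))))))))))))
  step 40: S(S(S(S(S(S(S(S(S(add(mul(Z, SZ), mul(add(add(Z, Z), add(Z, Z)), add(SSZ, mul(SZ, SZ)))))))))))))
  step 41: S(S(S(S(S(S(S(S(S(add(Z, mul(add(add(Z, Z), add(Z, Z)), add(SSZ, mul(SZ, SZ)))))))))))))
  step 42: S(S(S(S(S(S(S(S(S(mul(add(add(Z, Z), add(Z, Z)), add(SSZ, mul(SZ, SZ))))))))))))
  step 43: S(S(S(S(S(S(S(S(S(mul(add(Z, add(Z, Z)), add(SSZ, mul(SZ, SZ))))))))))))
  step 44: S(S(S(S(S(S(S(S(S(mul(add(Z, Z), add(SSZ, mul(SZ, SZ))))))))))))
  step 45: S(S(S(S(S(S(S(S(S(mul(Z, add(SSZ, mul(SZ, SZ))))))))))))
  step 46: S^9(Z)

Answer: SAME — A ⇓ S^9(Z), B ⇓ S^9(Z)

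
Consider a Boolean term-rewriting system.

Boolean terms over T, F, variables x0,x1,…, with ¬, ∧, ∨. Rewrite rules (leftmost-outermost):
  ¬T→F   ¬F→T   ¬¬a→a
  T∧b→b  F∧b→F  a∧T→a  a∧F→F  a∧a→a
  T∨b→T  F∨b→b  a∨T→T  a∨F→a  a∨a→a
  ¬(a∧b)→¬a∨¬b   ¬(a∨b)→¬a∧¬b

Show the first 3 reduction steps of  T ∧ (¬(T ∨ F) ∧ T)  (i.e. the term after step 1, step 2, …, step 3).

Answer: after 3 steps: ¬T ∧ ¬F

Reduction:
  start: T ∧ (¬(T ∨ F) ∧ T)
  [1] ¬(T ∨ F) ∧ T
  [2] ¬(T ∨ F)
  [3] ¬T ∧ ¬F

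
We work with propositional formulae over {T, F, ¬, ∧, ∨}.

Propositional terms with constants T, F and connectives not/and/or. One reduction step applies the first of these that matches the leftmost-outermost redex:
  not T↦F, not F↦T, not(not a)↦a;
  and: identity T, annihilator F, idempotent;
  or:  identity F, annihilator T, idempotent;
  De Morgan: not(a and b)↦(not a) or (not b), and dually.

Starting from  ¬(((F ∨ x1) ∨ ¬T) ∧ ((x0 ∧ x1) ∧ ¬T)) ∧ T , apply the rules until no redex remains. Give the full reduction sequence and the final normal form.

  start: ¬(((F ∨ x1) ∨ ¬T) ∧ ((x0 ∧ x1) ∧ ¬T)) ∧ T
  step 1: ¬(((F ∨ x1) ∨ ¬T) ∧ ((x0 ∧ x1) ∧ ¬T))
  step 2: ¬((F ∨ x1) ∨ ¬T) ∨ ¬((x0 ∧ x1) ∧ ¬T)
  step 3: (¬(F ∨ x1) ∧ ¬¬T) ∨ ¬((x0 ∧ x1) ∧ ¬T)
  step 4: ((¬F ∧ ¬x1) ∧ ¬¬T) ∨ ¬((x0 ∧ x1) ∧ ¬T)
  step 5: ((T ∧ ¬x1) ∧ ¬¬T) ∨ ¬((x0 ∧ x1) ∧ ¬T)
  step 6: (¬x1 ∧ ¬¬T) ∨ ¬((x0 ∧ x1) ∧ ¬T)
  step 7: (¬x1 ∧ T) ∨ ¬((x0 ∧ x1) ∧ ¬T)
  step 8: ¬x1 ∨ ¬((x0 ∧ x1) ∧ ¬T)
  step 9: ¬x1 ∨ (¬(x0 ∧ x1) ∨ ¬¬T)
  step 10: ¬x1 ∨ ((¬x0 ∨ ¬x1) ∨ ¬¬T)
  step 11: ¬x1 ∨ ((¬x0 ∨ ¬x1) ∨ T)
  step 12: ¬x1 ∨ T
  step 13: T

Answer: normal form = T  (in 13 steps)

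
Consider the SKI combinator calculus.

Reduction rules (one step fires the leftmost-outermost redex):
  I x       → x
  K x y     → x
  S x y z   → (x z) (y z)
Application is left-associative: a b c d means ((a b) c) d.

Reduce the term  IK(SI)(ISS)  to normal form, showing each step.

  start: IK(SI)(ISS)
  →1  K(SI)(ISS)
  →2  SI

Answer: normal form = SI  (in 2 steps)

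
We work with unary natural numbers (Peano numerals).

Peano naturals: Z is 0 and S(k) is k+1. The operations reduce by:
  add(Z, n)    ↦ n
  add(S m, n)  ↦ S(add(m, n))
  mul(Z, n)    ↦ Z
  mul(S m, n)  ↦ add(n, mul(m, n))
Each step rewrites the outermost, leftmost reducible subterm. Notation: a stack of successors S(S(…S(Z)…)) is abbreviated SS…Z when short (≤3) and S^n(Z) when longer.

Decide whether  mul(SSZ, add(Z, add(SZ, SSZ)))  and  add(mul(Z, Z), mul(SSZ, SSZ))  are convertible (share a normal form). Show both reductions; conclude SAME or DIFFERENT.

Answer: DIFFERENT — A ⇓ S^6(Z), B ⇓ S^4(Z)

Working:
Term A:
  start: mul(SSZ, add(Z, add(SZ, SSZ)))
  →1  add(add(Z, add(SZ, SSZ)), mul(SZ, add(Z, add(SZ, SSZ))))
  →2  add(add(SZ, SSZ), mul(SZ, add(Z, add(SZ, SSZ))))
  →3  add(S(add(Z, SSZ)), mul(SZ, add(Z, add(SZ, SSZ))))
  →4  S(add(add(Z, SSZ), mul(SZ, add(Z, add(SZ, SSZ)))))
  →5  S(add(SSZ, mul(SZ, add(Z, add(SZ, SSZ)))))
  →6  S(S(add(SZ, mul(SZ, add(Z, add(SZ, SSZ))))))
  →7  S(S(S(add(Z, mul(SZ, add(Z, add(SZ, SSZ)))))))
  →8  S(S(S(mul(SZ, add(Z, add(SZ, SSZ))))))
  →9  S(S(S(add(add(Z, add(SZ, SSZ)), mul(Z, add(Z, add(SZ, SSZ)))))))
  →10  S(S(S(add(add(SZ, SSZ), mul(Z, add(Z, add(SZ, SSZ)))))))
  →11  S(S(S(add(S(add(Z, SSZ)), mul(Z, add(Z, add(SZ, SSZ)))))))
  →12  S(S(S(S(add(add(Z, SSZ), mul(Z, add(Z, add(SZ, SSZ))))))))
  →13  S(S(S(S(add(SSZ, mul(Z, add(Z, add(SZ, SSZ))))))))
  →14  S(S(S(S(S(add(SZ, mul(Z, add(Z, add(SZ, SSZ)))))))))
  →15  S(S(S(S(S(S(add(Z, mul(Z, add(Z, add(SZ, SSZ))))))))))
  →16  S(S(S(S(S(S(mul(Z, add(Z, add(SZ, SSZ)))))))))
  →17  S^6(Z)

Term B:
  start: add(mul(Z, Z), mul(SSZ, SSZ))
  →1  add(Z, mul(SSZ, SSZ))
  →2  mul(SSZ, SSZ)
  →3  add(SSZ, mul(SZ, SSZ))
  →4  S(add(SZ, mul(SZ, SSZ)))
  →5  S(S(add(Z, mul(SZ, SSZ))))
  →6  S(S(mul(SZ, SSZ)))
  →7  S(S(add(SSZ, mul(Z, SSZ))))
  →8  S(S(S(add(SZ, mul(Z, SSZ)))))
  →9  S(S(S(S(add(Z, mul(Z, SSZ))))))
  →10  S(S(S(S(mul(Z, SSZ)))))
  →11  S^4(Z)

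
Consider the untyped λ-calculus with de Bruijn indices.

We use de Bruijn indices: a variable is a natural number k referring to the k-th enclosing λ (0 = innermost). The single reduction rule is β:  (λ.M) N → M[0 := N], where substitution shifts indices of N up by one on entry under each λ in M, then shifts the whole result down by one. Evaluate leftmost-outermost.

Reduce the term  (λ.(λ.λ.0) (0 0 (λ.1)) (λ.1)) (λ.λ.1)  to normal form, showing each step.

  start: (λ.(λ.λ.0) (0 0 (λ.1)) (λ.1)) (λ.λ.1)
  [1] (λ.λ.0) ((λ.λ.1) (λ.λ.1) (λ.λ.λ.1)) (λ.λ.λ.1)
  [2] (λ.0) (λ.λ.λ.1)
  [3] λ.λ.λ.1

Answer: normal form = λ.λ.λ.1  (in 3 steps)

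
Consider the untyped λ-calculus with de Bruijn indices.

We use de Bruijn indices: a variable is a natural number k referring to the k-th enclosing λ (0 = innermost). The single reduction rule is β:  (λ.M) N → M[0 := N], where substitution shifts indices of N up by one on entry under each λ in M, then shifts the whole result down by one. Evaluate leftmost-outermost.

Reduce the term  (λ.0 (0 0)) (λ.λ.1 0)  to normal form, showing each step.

Answer: normal form = λ.λ.1 0  (in 5 steps)

Working:
  start: (λ.0 (0 0)) (λ.λ.1 0)
  →1  (λ.λ.1 0) ((λ.λ.1 0) (λ.λ.1 0))
  →2  λ.(λ.λ.1 0) (λ.λ.1 0) 0
  →3  λ.(λ.(λ.λ.1 0) 0) 0
  →4  λ.(λ.λ.1 0) 0
  →5  λ.λ.1 0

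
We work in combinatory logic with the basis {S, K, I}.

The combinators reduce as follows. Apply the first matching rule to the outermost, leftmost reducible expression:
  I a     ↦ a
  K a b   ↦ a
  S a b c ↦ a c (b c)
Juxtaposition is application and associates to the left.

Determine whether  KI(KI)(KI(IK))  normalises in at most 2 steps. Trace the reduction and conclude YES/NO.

Answer: NO — after 2 steps the term is KI(IK), not yet normal

Reduction:
  start: KI(KI)(KI(IK))
  →1  I(KI(IK))
  →2  KI(IK)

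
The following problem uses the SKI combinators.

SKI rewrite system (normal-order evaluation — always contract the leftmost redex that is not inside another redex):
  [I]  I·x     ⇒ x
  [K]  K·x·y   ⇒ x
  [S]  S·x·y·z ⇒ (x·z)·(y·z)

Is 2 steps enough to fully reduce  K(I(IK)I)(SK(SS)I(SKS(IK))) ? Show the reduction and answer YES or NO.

  start: K(I(IK)I)(SK(SS)I(SKS(IK)))
  →1  I(IK)I
  →2  IKI

Answer: NO — after 2 steps the term is IKI, not yet normal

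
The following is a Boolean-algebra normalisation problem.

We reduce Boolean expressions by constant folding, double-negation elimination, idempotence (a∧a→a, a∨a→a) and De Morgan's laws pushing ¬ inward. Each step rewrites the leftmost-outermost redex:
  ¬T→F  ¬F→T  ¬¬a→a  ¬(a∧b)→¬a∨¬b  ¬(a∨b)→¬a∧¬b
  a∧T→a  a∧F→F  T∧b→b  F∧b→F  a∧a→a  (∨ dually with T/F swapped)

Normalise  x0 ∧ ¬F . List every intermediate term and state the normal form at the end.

  start: x0 ∧ ¬F
  [1] x0 ∧ T
  [2] x0

Answer: normal form = x0  (in 2 steps)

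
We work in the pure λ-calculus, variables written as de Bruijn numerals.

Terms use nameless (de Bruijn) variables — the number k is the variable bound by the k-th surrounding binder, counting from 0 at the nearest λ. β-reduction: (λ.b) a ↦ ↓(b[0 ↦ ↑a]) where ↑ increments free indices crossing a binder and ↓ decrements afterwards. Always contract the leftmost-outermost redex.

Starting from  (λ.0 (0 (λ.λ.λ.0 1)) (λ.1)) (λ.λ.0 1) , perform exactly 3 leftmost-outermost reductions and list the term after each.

Answer: after 3 steps: (λ.λ.λ.0 1) ((λ.λ.0 1) (λ.λ.λ.0 1))

Derivation:
  start: (λ.0 (0 (λ.λ.λ.0 1)) (λ.1)) (λ.λ.0 1)
  [1] (λ.λ.0 1) ((λ.λ.0 1) (λ.λ.λ.0 1)) (λ.λ.λ.0 1)
  [2] (λ.0 ((λ.λ.0 1) (λ.λ.λ.0 1))) (λ.λ.λ.0 1)
  [3] (λ.λ.λ.0 1) ((λ.λ.0 1) (λ.λ.λ.0 1))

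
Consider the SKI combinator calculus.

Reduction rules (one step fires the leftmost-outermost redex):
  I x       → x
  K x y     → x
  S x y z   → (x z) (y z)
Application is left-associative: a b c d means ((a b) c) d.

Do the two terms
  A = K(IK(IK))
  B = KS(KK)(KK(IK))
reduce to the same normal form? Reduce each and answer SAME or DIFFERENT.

Term A:
  start: K(IK(IK))
  step 1: K(K(IK))
  step 2: K(KK)

Term B:
  start: KS(KK)(KK(IK))
  step 1: S(KK(IK))
  step 2: SK

Answer: DIFFERENT — A ⇓ K(KK), B ⇓ SK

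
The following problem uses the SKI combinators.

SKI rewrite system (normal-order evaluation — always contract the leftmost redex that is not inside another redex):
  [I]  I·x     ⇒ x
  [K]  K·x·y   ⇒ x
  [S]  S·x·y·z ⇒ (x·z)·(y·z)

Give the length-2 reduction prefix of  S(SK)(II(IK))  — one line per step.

  start: S(SK)(II(IK))
  step 1: S(SK)(I(IK))
  step 2: S(SK)(IK)

Answer: after 2 steps: S(SK)(IK)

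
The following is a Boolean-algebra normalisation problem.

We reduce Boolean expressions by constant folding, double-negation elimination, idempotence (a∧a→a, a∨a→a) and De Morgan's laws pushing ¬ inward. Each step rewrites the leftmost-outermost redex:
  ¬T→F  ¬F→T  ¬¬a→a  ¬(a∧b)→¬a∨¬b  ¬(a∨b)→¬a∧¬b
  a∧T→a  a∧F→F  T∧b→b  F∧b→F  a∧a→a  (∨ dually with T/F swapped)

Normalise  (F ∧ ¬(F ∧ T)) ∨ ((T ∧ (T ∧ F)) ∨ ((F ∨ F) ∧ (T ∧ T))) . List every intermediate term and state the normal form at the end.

Answer: normal form = F  (in 7 steps)

Reduction:
  start: (F ∧ ¬(F ∧ T)) ∨ ((T ∧ (T ∧ F)) ∨ ((F ∨ F) ∧ (T ∧ T)))
  step 1: F ∨ ((T ∧ (T ∧ F)) ∨ ((F ∨ F) ∧ (T ∧ T)))
  step 2: (T ∧ (T ∧ F)) ∨ ((F ∨ F) ∧ (T ∧ T))
  step 3: (T ∧ F) ∨ ((F ∨ F) ∧ (T ∧ T))
  step 4: F ∨ ((F ∨ F) ∧ (T ∧ T))
  step 5: (F ∨ F) ∧ (T ∧ T)
  step 6: F ∧ (T ∧ T)
  step 7: F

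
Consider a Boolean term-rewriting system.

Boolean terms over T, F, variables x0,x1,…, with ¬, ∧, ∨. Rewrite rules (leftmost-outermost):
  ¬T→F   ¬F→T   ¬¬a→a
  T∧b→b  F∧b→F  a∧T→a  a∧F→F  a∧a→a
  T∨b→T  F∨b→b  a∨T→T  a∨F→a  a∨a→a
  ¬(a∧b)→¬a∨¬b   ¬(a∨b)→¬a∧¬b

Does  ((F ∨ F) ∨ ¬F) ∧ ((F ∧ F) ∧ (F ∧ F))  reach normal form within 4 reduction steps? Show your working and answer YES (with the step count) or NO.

  start: ((F ∨ F) ∨ ¬F) ∧ ((F ∧ F) ∧ (F ∧ F))
  step 1: (F ∨ ¬F) ∧ ((F ∧ F) ∧ (F ∧ F))
  step 2: ¬F ∧ ((F ∧ F) ∧ (F ∧ F))
  step 3: T ∧ ((F ∧ F) ∧ (F ∧ F))
  step 4: (F ∧ F) ∧ (F ∧ F)

Answer: NO — after 4 steps the term is (F ∧ F) ∧ (F ∧ F), not yet normal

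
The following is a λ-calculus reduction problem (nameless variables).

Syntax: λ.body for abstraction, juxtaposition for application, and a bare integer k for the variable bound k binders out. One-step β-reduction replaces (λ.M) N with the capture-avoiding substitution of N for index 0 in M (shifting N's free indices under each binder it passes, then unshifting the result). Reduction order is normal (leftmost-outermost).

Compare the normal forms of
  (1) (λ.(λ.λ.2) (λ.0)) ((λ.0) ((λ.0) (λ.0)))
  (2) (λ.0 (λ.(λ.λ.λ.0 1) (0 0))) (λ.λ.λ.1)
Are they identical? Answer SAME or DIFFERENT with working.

Answer: DIFFERENT — A ⇓ λ.λ.0, B ⇓ λ.λ.1

Reduction:
Term A:
  start: (λ.(λ.λ.2) (λ.0)) ((λ.0) ((λ.0) (λ.0)))
  [1] (λ.λ.(λ.0) ((λ.0) (λ.0))) (λ.0)
  [2] λ.(λ.0) ((λ.0) (λ.0))
  [3] λ.(λ.0) (λ.0)
  [4] λ.λ.0

Term B:
  start: (λ.0 (λ.(λ.λ.λ.0 1) (0 0))) (λ.λ.λ.1)
  [1] (λ.λ.λ.1) (λ.(λ.λ.λ.0 1) (0 0))
  [2] λ.λ.1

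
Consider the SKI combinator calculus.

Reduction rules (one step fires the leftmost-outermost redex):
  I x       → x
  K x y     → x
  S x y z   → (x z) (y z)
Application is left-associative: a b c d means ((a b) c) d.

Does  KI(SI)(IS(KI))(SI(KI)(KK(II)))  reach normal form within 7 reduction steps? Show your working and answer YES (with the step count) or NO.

Answer: YES — reaches normal form S(KI)(KI) in 7 ≤ 7 steps

Derivation:
  start: KI(SI)(IS(KI))(SI(KI)(KK(II)))
  [1] I(IS(KI))(SI(KI)(KK(II)))
  [2] IS(KI)(SI(KI)(KK(II)))
  [3] S(KI)(SI(KI)(KK(II)))
  [4] S(KI)(I(KK(II))(KI(KK(II))))
  [5] S(KI)(KK(II)(KI(KK(II))))
  [6] S(KI)(K(KI(KK(II))))
  [7] S(KI)(KI)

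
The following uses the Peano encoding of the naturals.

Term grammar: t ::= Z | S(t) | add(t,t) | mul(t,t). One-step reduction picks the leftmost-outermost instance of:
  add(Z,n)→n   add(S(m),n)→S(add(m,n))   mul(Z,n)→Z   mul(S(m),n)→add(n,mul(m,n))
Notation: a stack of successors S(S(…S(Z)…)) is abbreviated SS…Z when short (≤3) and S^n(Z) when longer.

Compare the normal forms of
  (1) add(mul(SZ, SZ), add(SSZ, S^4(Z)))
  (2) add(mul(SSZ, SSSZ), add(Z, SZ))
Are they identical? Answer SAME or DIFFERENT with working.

Term A:
  start: add(mul(SZ, SZ), add(SSZ, S^4(Z)))
  [1] add(add(SZ, mul(Z, SZ)), add(SSZ, S^4(Z)))
  [2] add(S(add(Z, mul(Z, SZ))), add(SSZ, S^4(Z)))
  [3] S(add(add(Z, mul(Z, SZ)), add(SSZ, S^4(Z))))
  [4] S(add(mul(Z, SZ), add(SSZ, S^4(Z))))
  [5] S(add(Z, add(SSZ, S^4(Z))))
  [6] S(add(SSZ, S^4(Z)))
  [7] S(S(add(SZ, S^4(Z))))
  [8] S(S(S(add(Z, S^4(Z)))))
  [9] S^7(Z)

Term B:
  start: add(mul(SSZ, SSSZ), add(Z, SZ))
  [1] add(add(SSSZ, mul(SZ, SSSZ)), add(Z, SZ))
  [2] add(S(add(SSZ, mul(SZ, SSSZ))), add(Z, SZ))
  [3] S(add(add(SSZ, mul(SZ, SSSZ)), add(Z, SZ)))
  [4] S(add(S(add(SZ, mul(SZ, SSSZ))), add(Z, SZ)))
  [5] S(S(add(add(SZ, mul(SZ, SSSZ)), add(Z, SZ))))
  [6] S(S(add(S(add(Z, mul(SZ, SSSZ))), add(Z, SZ))))
  [7] S(S(S(add(add(Z, mul(SZ, SSSZ)), add(Z, SZ)))))
  [8] S(S(S(add(mul(SZ, SSSZ), add(Z, SZ)))))
  [9] S(S(S(add(add(SSSZ, mul(Z, SSSZ)), add(Z, SZ)))))
  [10] S(S(S(add(S(add(SSZ, mul(Z, SSSZ))), add(Z, SZ)))))
  [11] S(S(S(S(add(add(SSZ, mul(Z, SSSZ)), add(Z, SZ))))))
  [12] S(S(S(S(add(S(add(SZ, mul(Z, SSSZ))), add(Z, SZ))))))
  [13] S(S(S(S(S(add(add(SZ, mul(Z, SSSZ)), add(Z, SZ)))))))
  [14] S(S(S(S(S(add(S(add(Z, mul(Z, SSSZ))), add(Z, SZ)))))))
  [15] S(S(S(S(S(S(add(add(Z, mul(Z, SSSZ)), add(Z, SZ))))))))
  [16] S(S(S(S(S(S(add(mul(Z, SSSZ), add(Z, SZ))))))))
  [17] S(S(S(S(S(S(add(Z, add(Z, SZ))))))))
  [18] S(S(S(S(S(S(add(Z, SZ)))))))
  [19] S^7(Z)

Answer: SAME — A ⇓ S^7(Z), B ⇓ S^7(Z)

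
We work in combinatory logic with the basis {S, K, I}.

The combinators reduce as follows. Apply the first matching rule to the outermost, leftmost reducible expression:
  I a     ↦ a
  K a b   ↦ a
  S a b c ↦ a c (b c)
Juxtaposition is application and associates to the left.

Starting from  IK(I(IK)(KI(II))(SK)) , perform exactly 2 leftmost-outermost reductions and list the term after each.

Answer: after 2 steps: K(IK(KI(II))(SK))

Reduction:
  start: IK(I(IK)(KI(II))(SK))
  →1  K(I(IK)(KI(II))(SK))
  →2  K(IK(KI(II))(SK))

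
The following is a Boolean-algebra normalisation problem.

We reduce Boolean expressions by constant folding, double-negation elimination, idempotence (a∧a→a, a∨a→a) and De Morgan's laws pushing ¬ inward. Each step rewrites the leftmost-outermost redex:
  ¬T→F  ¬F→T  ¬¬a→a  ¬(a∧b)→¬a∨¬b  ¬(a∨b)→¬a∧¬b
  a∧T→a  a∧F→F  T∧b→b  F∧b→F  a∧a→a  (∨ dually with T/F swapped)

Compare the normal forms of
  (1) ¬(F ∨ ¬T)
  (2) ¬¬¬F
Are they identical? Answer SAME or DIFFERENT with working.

Answer: SAME — A ⇓ T, B ⇓ T

Working:
Term A:
  start: ¬(F ∨ ¬T)
  step 1: ¬F ∧ ¬¬T
  step 2: T ∧ ¬¬T
  step 3: ¬¬T
  step 4: T

Term B:
  start: ¬¬¬F
  step 1: ¬F
  step 2: T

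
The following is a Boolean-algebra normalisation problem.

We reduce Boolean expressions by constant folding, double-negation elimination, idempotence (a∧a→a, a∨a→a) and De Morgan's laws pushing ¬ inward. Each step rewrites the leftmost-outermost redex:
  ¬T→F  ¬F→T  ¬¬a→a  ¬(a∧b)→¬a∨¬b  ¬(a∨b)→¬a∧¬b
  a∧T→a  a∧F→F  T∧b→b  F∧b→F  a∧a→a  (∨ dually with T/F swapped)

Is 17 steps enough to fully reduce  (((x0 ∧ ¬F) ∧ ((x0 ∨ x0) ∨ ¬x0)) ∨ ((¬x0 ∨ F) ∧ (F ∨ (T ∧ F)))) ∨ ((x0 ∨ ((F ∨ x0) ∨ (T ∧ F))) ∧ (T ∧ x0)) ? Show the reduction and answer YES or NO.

Answer: YES — reaches normal form (x0 ∧ (x0 ∨ ¬x0)) ∨ x0 in 14 ≤ 17 steps

Reduction:
  start: (((x0 ∧ ¬F) ∧ ((x0 ∨ x0) ∨ ¬x0)) ∨ ((¬x0 ∨ F) ∧ (F ∨ (T ∧ F)))) ∨ ((x0 ∨ ((F ∨ x0) ∨ (T ∧ F))) ∧ (T ∧ x0))
  [1] (((x0 ∧ T) ∧ ((x0 ∨ x0) ∨ ¬x0)) ∨ ((¬x0 ∨ F) ∧ (F ∨ (T ∧ F)))) ∨ ((x0 ∨ ((F ∨ x0) ∨ (T ∧ F))) ∧ (T ∧ x0))
  [2] ((x0 ∧ ((x0 ∨ x0) ∨ ¬x0)) ∨ ((¬x0 ∨ F) ∧ (F ∨ (T ∧ F)))) ∨ ((x0 ∨ ((F ∨ x0) ∨ (T ∧ F))) ∧ (T ∧ x0))
  [3] ((x0 ∧ (x0 ∨ ¬x0)) ∨ ((¬x0 ∨ F) ∧ (F ∨ (T ∧ F)))) ∨ ((x0 ∨ ((F ∨ x0) ∨ (T ∧ F))) ∧ (T ∧ x0))
  [4] ((x0 ∧ (x0 ∨ ¬x0)) ∨ (¬x0 ∧ (F ∨ (T ∧ F)))) ∨ ((x0 ∨ ((F ∨ x0) ∨ (T ∧ F))) ∧ (T ∧ x0))
  [5] ((x0 ∧ (x0 ∨ ¬x0)) ∨ (¬x0 ∧ (T ∧ F))) ∨ ((x0 ∨ ((F ∨ x0) ∨ (T ∧ F))) ∧ (T ∧ x0))
  [6] ((x0 ∧ (x0 ∨ ¬x0)) ∨ (¬x0 ∧ F)) ∨ ((x0 ∨ ((F ∨ x0) ∨ (T ∧ F))) ∧ (T ∧ x0))
  [7] ((x0 ∧ (x0 ∨ ¬x0)) ∨ F) ∨ ((x0 ∨ ((F ∨ x0) ∨ (T ∧ F))) ∧ (T ∧ x0))
  [8] (x0 ∧ (x0 ∨ ¬x0)) ∨ ((x0 ∨ ((F ∨ x0) ∨ (T ∧ F))) ∧ (T ∧ x0))
  [9] (x0 ∧ (x0 ∨ ¬x0)) ∨ ((x0 ∨ (x0 ∨ (T ∧ F))) ∧ (T ∧ x0))
  [10] (x0 ∧ (x0 ∨ ¬x0)) ∨ ((x0 ∨ (x0 ∨ F)) ∧ (T ∧ x0))
  [11] (x0 ∧ (x0 ∨ ¬x0)) ∨ ((x0 ∨ x0) ∧ (T ∧ x0))
  [12] (x0 ∧ (x0 ∨ ¬x0)) ∨ (x0 ∧ (T ∧ x0))
  [13] (x0 ∧ (x0 ∨ ¬x0)) ∨ (x0 ∧ x0)
  [14] (x0 ∧ (x0 ∨ ¬x0)) ∨ x0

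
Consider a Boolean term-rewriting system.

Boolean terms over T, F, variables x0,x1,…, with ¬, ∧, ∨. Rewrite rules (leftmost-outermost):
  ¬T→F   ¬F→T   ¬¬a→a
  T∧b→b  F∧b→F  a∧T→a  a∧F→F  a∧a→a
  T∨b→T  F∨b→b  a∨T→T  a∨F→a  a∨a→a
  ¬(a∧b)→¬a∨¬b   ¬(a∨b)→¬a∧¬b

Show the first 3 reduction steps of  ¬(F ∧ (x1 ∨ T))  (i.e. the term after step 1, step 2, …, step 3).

  start: ¬(F ∧ (x1 ∨ T))
  step 1: ¬F ∨ ¬(x1 ∨ T)
  step 2: T ∨ ¬(x1 ∨ T)
  step 3: T

Answer: after 3 steps: T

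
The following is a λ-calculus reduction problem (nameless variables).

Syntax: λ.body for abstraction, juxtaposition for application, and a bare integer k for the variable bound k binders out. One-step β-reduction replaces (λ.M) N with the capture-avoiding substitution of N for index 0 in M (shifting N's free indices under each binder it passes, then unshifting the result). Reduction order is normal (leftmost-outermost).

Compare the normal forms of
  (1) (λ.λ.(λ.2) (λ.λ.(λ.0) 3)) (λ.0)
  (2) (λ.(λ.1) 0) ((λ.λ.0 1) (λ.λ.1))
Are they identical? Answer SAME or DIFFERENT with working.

Term A:
  start: (λ.λ.(λ.2) (λ.λ.(λ.0) 3)) (λ.0)
  step 1: λ.(λ.λ.0) (λ.λ.(λ.0) (λ.0))
  step 2: λ.λ.0

Term B:
  start: (λ.(λ.1) 0) ((λ.λ.0 1) (λ.λ.1))
  step 1: (λ.(λ.λ.0 1) (λ.λ.1)) ((λ.λ.0 1) (λ.λ.1))
  step 2: (λ.λ.0 1) (λ.λ.1)
  step 3: λ.0 (λ.λ.1)

Answer: DIFFERENT — A ⇓ λ.λ.0, B ⇓ λ.0 (λ.λ.1)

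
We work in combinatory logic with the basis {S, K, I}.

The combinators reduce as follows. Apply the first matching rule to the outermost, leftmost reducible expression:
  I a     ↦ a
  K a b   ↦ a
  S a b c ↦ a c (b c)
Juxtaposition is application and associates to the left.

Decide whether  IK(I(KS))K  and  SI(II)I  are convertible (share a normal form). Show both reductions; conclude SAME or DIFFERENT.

Answer: DIFFERENT — A ⇓ KS, B ⇓ I

Working:
Term A:
  start: IK(I(KS))K
  [1] K(I(KS))K
  [2] I(KS)
  [3] KS

Term B:
  start: SI(II)I
  [1] II(III)
  [2] I(III)
  [3] III
  [4] II
  [5] I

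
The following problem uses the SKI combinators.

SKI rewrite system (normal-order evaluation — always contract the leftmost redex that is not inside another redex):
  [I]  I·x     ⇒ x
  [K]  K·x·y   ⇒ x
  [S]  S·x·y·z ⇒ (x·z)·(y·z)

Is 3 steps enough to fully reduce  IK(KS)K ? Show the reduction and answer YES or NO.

  start: IK(KS)K
  [1] K(KS)K
  [2] KS

Answer: YES — reaches normal form KS in 2 ≤ 3 steps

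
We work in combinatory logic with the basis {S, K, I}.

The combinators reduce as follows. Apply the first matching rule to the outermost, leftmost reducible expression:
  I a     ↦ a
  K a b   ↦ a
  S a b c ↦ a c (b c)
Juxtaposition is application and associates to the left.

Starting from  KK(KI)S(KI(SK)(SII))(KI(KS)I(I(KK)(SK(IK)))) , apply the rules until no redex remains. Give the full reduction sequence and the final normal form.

Answer: normal form = SK  (in 7 steps)

Reduction:
  start: KK(KI)S(KI(SK)(SII))(KI(KS)I(I(KK)(SK(IK))))
  [1] KS(KI(SK)(SII))(KI(KS)I(I(KK)(SK(IK))))
  [2] S(KI(KS)I(I(KK)(SK(IK))))
  [3] S(II(I(KK)(SK(IK))))
  [4] S(I(I(KK)(SK(IK))))
  [5] S(I(KK)(SK(IK)))
  [6] S(KK(SK(IK)))
  [7] SK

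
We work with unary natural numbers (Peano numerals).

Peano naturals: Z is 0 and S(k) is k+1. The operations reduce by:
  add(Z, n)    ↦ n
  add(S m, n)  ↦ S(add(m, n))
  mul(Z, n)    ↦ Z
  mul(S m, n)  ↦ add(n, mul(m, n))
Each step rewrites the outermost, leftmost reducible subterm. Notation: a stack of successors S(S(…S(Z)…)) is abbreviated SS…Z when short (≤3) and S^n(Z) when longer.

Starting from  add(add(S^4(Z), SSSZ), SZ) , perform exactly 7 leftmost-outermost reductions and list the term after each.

Answer: after 7 steps: S(S(S(add(S(add(Z, SSSZ)), SZ))))

Derivation:
  start: add(add(S^4(Z), SSSZ), SZ)
  [1] add(S(add(SSSZ, SSSZ)), SZ)
  [2] S(add(add(SSSZ, SSSZ), SZ))
  [3] S(add(S(add(SSZ, SSSZ)), SZ))
  [4] S(S(add(add(SSZ, SSSZ), SZ)))
  [5] S(S(add(S(add(SZ, SSSZ)), SZ)))
  [6] S(S(S(add(add(SZ, SSSZ), SZ))))
  [7] S(S(S(add(S(add(Z, SSSZ)), SZ))))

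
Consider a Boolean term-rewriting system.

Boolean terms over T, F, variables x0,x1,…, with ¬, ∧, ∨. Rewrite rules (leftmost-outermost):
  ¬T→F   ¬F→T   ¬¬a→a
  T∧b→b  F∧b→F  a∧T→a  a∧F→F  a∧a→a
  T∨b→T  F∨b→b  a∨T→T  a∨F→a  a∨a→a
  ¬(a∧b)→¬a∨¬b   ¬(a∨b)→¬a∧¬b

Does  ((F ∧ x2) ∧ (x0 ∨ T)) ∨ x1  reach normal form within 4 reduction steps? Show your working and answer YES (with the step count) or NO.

  start: ((F ∧ x2) ∧ (x0 ∨ T)) ∨ x1
  →1  (F ∧ (x0 ∨ T)) ∨ x1
  →2  F ∨ x1
  →3  x1

Answer: YES — reaches normal form x1 in 3 ≤ 4 steps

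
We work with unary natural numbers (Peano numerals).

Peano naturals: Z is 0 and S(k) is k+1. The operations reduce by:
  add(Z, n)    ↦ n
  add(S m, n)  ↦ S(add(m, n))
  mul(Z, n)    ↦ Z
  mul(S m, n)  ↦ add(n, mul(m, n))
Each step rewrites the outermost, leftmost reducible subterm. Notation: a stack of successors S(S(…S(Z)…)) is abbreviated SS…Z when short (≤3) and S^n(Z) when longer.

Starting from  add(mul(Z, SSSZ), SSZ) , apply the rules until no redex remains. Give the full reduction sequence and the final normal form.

  start: add(mul(Z, SSSZ), SSZ)
  [1] add(Z, SSZ)
  [2] SSZ

Answer: normal form = SSZ  (in 2 steps)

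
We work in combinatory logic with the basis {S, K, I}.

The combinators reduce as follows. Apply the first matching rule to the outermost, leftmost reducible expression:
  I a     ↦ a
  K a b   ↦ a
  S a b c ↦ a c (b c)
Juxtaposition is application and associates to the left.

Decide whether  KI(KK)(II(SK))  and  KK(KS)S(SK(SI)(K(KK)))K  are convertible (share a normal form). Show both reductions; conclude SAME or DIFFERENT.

Term A:
  start: KI(KK)(II(SK))
  step 1: I(II(SK))
  step 2: II(SK)
  step 3: I(SK)
  step 4: SK

Term B:
  start: KK(KS)S(SK(SI)(K(KK)))K
  step 1: KS(SK(SI)(K(KK)))K
  step 2: SK

Answer: SAME — A ⇓ SK, B ⇓ SK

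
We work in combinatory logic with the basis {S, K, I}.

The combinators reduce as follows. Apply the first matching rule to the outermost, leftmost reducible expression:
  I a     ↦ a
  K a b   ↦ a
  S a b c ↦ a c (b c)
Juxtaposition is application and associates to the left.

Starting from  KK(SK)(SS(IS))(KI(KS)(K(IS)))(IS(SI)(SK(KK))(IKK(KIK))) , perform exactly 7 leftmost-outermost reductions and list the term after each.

Answer: after 7 steps: S(SK(KK)(IKK(KIK))(IKK(KIK)(SK(KK)(IKK(KIK)))))(IS(IS(SI)(SK(KK))(IKK(KIK))))

Derivation:
  start: KK(SK)(SS(IS))(KI(KS)(K(IS)))(IS(SI)(SK(KK))(IKK(KIK)))
  →1  K(SS(IS))(KI(KS)(K(IS)))(IS(SI)(SK(KK))(IKK(KIK)))
  →2  SS(IS)(IS(SI)(SK(KK))(IKK(KIK)))
  →3  S(IS(SI)(SK(KK))(IKK(KIK)))(IS(IS(SI)(SK(KK))(IKK(KIK))))
  →4  S(S(SI)(SK(KK))(IKK(KIK)))(IS(IS(SI)(SK(KK))(IKK(KIK))))
  →5  S(SI(IKK(KIK))(SK(KK)(IKK(KIK))))(IS(IS(SI)(SK(KK))(IKK(KIK))))
  →6  S(I(SK(KK)(IKK(KIK)))(IKK(KIK)(SK(KK)(IKK(KIK)))))(IS(IS(SI)(SK(KK))(IKK(KIK))))
  →7  S(SK(KK)(IKK(KIK))(IKK(KIK)(SK(KK)(IKK(KIK)))))(IS(IS(SI)(SK(KK))(IKK(KIK))))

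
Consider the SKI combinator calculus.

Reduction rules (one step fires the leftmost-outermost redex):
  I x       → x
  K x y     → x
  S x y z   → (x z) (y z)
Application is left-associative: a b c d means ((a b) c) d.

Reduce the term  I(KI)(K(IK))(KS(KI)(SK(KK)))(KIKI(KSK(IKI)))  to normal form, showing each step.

  start: I(KI)(K(IK))(KS(KI)(SK(KK)))(KIKI(KSK(IKI)))
  step 1: KI(K(IK))(KS(KI)(SK(KK)))(KIKI(KSK(IKI)))
  step 2: I(KS(KI)(SK(KK)))(KIKI(KSK(IKI)))
  step 3: KS(KI)(SK(KK))(KIKI(KSK(IKI)))
  step 4: S(SK(KK))(KIKI(KSK(IKI)))
  step 5: S(SK(KK))(II(KSK(IKI)))
  step 6: S(SK(KK))(I(KSK(IKI)))
  step 7: S(SK(KK))(KSK(IKI))
  step 8: S(SK(KK))(S(IKI))
  step 9: S(SK(KK))(S(KI))

Answer: normal form = S(SK(KK))(S(KI))  (in 9 steps)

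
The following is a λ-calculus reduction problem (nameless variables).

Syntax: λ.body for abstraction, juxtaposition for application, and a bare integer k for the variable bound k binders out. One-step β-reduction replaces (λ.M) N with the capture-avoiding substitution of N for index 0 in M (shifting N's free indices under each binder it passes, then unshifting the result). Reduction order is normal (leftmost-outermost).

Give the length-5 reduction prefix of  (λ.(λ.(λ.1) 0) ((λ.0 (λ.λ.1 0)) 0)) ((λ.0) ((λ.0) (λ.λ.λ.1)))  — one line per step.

Answer: after 5 steps: (λ.0) (λ.λ.λ.1) (λ.λ.1 0)

Reduction:
  start: (λ.(λ.(λ.1) 0) ((λ.0 (λ.λ.1 0)) 0)) ((λ.0) ((λ.0) (λ.λ.λ.1)))
  [1] (λ.(λ.1) 0) ((λ.0 (λ.λ.1 0)) ((λ.0) ((λ.0) (λ.λ.λ.1))))
  [2] (λ.(λ.0 (λ.λ.1 0)) ((λ.0) ((λ.0) (λ.λ.λ.1)))) ((λ.0 (λ.λ.1 0)) ((λ.0) ((λ.0) (λ.λ.λ.1))))
  [3] (λ.0 (λ.λ.1 0)) ((λ.0) ((λ.0) (λ.λ.λ.1)))
  [4] (λ.0) ((λ.0) (λ.λ.λ.1)) (λ.λ.1 0)
  [5] (λ.0) (λ.λ.λ.1) (λ.λ.1 0)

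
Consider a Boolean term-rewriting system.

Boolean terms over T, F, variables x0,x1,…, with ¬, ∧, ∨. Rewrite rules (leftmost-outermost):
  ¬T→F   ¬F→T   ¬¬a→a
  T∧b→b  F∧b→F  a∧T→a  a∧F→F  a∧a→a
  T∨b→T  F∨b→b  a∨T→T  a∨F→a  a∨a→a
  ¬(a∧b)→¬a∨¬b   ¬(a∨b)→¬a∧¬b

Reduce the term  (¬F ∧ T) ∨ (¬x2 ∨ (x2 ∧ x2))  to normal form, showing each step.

Answer: normal form = T  (in 3 steps)

Derivation:
  start: (¬F ∧ T) ∨ (¬x2 ∨ (x2 ∧ x2))
  →1  ¬F ∨ (¬x2 ∨ (x2 ∧ x2))
  →2  T ∨ (¬x2 ∨ (x2 ∧ x2))
  →3  T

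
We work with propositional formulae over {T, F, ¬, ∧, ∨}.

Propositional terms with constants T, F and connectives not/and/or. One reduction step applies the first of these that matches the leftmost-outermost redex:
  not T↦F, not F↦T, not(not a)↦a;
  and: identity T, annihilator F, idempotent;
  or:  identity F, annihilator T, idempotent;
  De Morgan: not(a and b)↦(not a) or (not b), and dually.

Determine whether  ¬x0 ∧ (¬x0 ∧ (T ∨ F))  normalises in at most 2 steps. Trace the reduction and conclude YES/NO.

  start: ¬x0 ∧ (¬x0 ∧ (T ∨ F))
  step 1: ¬x0 ∧ (¬x0 ∧ T)
  step 2: ¬x0 ∧ ¬x0

Answer: NO — after 2 steps the term is ¬x0 ∧ ¬x0, not yet normal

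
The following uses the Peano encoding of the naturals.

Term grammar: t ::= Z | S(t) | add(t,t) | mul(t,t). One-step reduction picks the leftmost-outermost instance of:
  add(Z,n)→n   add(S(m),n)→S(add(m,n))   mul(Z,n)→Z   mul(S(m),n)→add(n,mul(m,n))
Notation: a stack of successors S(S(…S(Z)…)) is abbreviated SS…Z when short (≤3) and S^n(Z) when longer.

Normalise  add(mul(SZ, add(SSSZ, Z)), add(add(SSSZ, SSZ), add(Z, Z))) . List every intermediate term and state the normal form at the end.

  start: add(mul(SZ, add(SSSZ, Z)), add(add(SSSZ, SSZ), add(Z, Z)))
  [1] add(add(add(SSSZ, Z), mul(Z, add(SSSZ, Z))), add(add(SSSZ, SSZ), add(Z, Z)))
  [2] add(add(S(add(SSZ, Z)), mul(Z, add(SSSZ, Z))), add(add(SSSZ, SSZ), add(Z, Z)))
  [3] add(S(add(add(SSZ, Z), mul(Z, add(SSSZ, Z)))), add(add(SSSZ, SSZ), add(Z, Z)))
  [4] S(add(add(add(SSZ, Z), mul(Z, add(SSSZ, Z))), add(add(SSSZ, SSZ), add(Z, Z))))
  [5] S(add(add(S(add(SZ, Z)), mul(Z, add(SSSZ, Z))), add(add(SSSZ, SSZ), add(Z, Z))))
  [6] S(add(S(add(add(SZ, Z), mul(Z, add(SSSZ, Z)))), add(add(SSSZ, SSZ), add(Z, Z))))
  [7] S(S(add(add(add(SZ, Z), mul(Z, add(SSSZ, Z))), add(add(SSSZ, SSZ), add(Z, Z)))))
  [8] S(S(add(add(S(add(Z, Z)), mul(Z, add(SSSZ, Z))), add(add(SSSZ, SSZ), add(Z, Z)))))
  [9] S(S(add(S(add(add(Z, Z), mul(Z, add(SSSZ, Z)))), add(add(SSSZ, SSZ), add(Z, Z)))))
  [10] S(S(S(add(add(add(Z, Z), mul(Z, add(SSSZ, Z))), add(add(SSSZ, SSZ), add(Z, Z))))))
  [11] S(S(S(add(add(Z, mul(Z, add(SSSZ, Z))), add(add(SSSZ, SSZ), add(Z, Z))))))
  [12] S(S(S(add(mul(Z, add(SSSZ, Z)), add(add(SSSZ, SSZ), add(Z, Z))))))
  [13] S(S(S(add(Z, add(add(SSSZ, SSZ), add(Z, Z))))))
  [14] S(S(S(add(add(SSSZ, SSZ), add(Z, Z)))))
  [15] S(S(S(add(S(add(SSZ, SSZ)), add(Z, Z)))))
  [16] S(S(S(S(add(add(SSZ, SSZ), add(Z, Z))))))
  [17] S(S(S(S(add(S(add(SZ, SSZ)), add(Z, Z))))))
  [18] S(S(S(S(S(add(add(SZ, SSZ), add(Z, Z)))))))
  [19] S(S(S(S(S(add(S(add(Z, SSZ)), add(Z, Z)))))))
  [20] S(S(S(S(S(S(add(add(Z, SSZ), add(Z, Z))))))))
  [21] S(S(S(S(S(S(add(SSZ, add(Z, Z))))))))
  [22] S(S(S(S(S(S(S(add(SZ, add(Z, Z)))))))))
  [23] S(S(S(S(S(S(S(S(add(Z, add(Z, Z))))))))))
  [24] S(S(S(S(S(S(S(S(add(Z, Z)))))))))
  [25] S^8(Z)

Answer: normal form = S^8(Z)  (in 25 steps)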